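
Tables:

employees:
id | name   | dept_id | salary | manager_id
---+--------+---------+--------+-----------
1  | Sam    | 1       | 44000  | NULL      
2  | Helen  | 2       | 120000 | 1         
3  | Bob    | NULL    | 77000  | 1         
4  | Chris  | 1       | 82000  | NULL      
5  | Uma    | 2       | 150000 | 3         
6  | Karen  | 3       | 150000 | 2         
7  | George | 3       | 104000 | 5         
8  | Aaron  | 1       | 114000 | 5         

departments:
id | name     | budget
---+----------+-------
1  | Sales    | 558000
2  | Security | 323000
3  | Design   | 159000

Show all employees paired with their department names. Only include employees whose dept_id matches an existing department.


INNER JOIN keeps only employees rows whose dept_id matches an id in departments. Walk through each employee:
  - employee 1 (Sam): dept_id=1 -> matches Sales
  - employee 2 (Helen): dept_id=2 -> matches Security
  - employee 3 (Bob): dept_id=NULL, no match -> dropped
  - employee 4 (Chris): dept_id=1 -> matches Sales
  - employee 5 (Uma): dept_id=2 -> matches Security
  - employee 6 (Karen): dept_id=3 -> matches Design
  - employee 7 (George): dept_id=3 -> matches Design
  - employee 8 (Aaron): dept_id=1 -> matches Sales
So 1 of 8 rows is dropped.

SQL:
SELECT a.name, b.name AS department
FROM employees a
INNER JOIN departments b ON a.dept_id = b.id

Result:
name   | department
-------+-----------
Sam    | Sales     
Helen  | Security  
Chris  | Sales     
Uma    | Security  
Karen  | Design    
George | Design    
Aaron  | Sales     


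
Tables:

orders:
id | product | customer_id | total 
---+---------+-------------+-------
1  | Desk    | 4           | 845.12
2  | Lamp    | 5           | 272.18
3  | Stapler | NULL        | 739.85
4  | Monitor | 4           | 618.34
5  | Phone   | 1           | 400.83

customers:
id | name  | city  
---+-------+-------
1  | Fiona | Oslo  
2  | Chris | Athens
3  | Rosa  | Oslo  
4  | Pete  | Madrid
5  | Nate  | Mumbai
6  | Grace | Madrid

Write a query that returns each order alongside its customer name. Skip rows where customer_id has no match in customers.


INNER JOIN keeps only orders rows whose customer_id matches an id in customers. Walk through each order:
  - order 1 (Desk): customer_id=4 -> matches Pete
  - order 2 (Lamp): customer_id=5 -> matches Nate
  - order 3 (Stapler): customer_id=NULL, no match -> dropped
  - order 4 (Monitor): customer_id=4 -> matches Pete
  - order 5 (Phone): customer_id=1 -> matches Fiona
So 1 of 5 rows is dropped.

SQL:
SELECT a.product, b.name AS customer
FROM orders a
INNER JOIN customers b ON a.customer_id = b.id

Result:
product | customer
--------+---------
Desk    | Pete    
Lamp    | Nate    
Monitor | Pete    
Phone   | Fiona   


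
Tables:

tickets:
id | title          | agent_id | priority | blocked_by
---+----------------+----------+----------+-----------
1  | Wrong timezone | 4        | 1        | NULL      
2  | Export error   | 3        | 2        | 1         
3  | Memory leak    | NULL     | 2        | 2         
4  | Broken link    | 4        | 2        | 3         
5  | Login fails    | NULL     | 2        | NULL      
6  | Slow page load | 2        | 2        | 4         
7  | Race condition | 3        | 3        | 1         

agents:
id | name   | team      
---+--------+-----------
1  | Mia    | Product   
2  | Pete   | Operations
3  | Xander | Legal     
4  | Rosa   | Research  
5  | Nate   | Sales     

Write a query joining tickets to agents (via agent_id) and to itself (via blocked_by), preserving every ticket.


Two LEFT JOINs from the same base table tickets: one to agents via agent_id, one to tickets itself via blocked_by. Both are LEFT so every ticket is preserved.
Match against agents:
  - ticket 1 (Wrong timezone): agent_id=4 -> matches Rosa
  - ticket 2 (Export error): agent_id=3 -> matches Xander
  - ticket 3 (Memory leak): agent_id=NULL, no match -> kept with NULL
  - ticket 4 (Broken link): agent_id=4 -> matches Rosa
  - ticket 5 (Login fails): agent_id=NULL, no match -> kept with NULL
  - ticket 6 (Slow page load): agent_id=2 -> matches Pete
  - ticket 7 (Race condition): agent_id=3 -> matches Xander
Match against tickets (self):
  - ticket 1 (Wrong timezone): blocked_by=NULL -> NULL
  - ticket 2 (Export error): blocked_by=1 -> Wrong timezone
  - ticket 3 (Memory leak): blocked_by=2 -> Export error
  - ticket 4 (Broken link): blocked_by=3 -> Memory leak
  - ticket 5 (Login fails): blocked_by=NULL -> NULL
  - ticket 6 (Slow page load): blocked_by=4 -> Broken link
  - ticket 7 (Race condition): blocked_by=1 -> Wrong timezone

SQL:
SELECT a.title, b.name AS agent, c.title AS blocked_by
FROM tickets a
LEFT JOIN agents b ON a.agent_id = b.id
LEFT JOIN tickets c ON a.blocked_by = c.id

Result:
title          | agent  | blocked_by    
---------------+--------+---------------
Wrong timezone | Rosa   | NULL          
Export error   | Xander | Wrong timezone
Memory leak    | NULL   | Export error  
Broken link    | Rosa   | Memory leak   
Login fails    | NULL   | NULL          
Slow page load | Pete   | Broken link   
Race condition | Xander | Wrong timezone


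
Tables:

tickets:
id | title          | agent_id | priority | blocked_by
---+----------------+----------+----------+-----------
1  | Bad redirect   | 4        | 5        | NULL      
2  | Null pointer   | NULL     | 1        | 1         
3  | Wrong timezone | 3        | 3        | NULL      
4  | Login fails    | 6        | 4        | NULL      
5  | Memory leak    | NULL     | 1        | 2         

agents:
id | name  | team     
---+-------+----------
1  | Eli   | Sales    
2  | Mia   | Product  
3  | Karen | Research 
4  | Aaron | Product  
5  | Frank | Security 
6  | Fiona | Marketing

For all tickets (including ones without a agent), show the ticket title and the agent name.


LEFT JOIN keeps every row from tickets (the left table); where agent_id has no match in agents, the agent columns become NULL. Walk through each ticket:
  - ticket 1 (Bad redirect): agent_id=4 -> matches Aaron
  - ticket 2 (Null pointer): agent_id=NULL, no match -> kept with NULL
  - ticket 3 (Wrong timezone): agent_id=3 -> matches Karen
  - ticket 4 (Login fails): agent_id=6 -> matches Fiona
  - ticket 5 (Memory leak): agent_id=NULL, no match -> kept with NULL
All 5 rows appear; 2 have NULL agent.

SQL:
SELECT a.title, b.name AS agent
FROM tickets a
LEFT JOIN agents b ON a.agent_id = b.id

Result:
title          | agent
---------------+------
Bad redirect   | Aaron
Null pointer   | NULL 
Wrong timezone | Karen
Login fails    | Fiona
Memory leak    | NULL 


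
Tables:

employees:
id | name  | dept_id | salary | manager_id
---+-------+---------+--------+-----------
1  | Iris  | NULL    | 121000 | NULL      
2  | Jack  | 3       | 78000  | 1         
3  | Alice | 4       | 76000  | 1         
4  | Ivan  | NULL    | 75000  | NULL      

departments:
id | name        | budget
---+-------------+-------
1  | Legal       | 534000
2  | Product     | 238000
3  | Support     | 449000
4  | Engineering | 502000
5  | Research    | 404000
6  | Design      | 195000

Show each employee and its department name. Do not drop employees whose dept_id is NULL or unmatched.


LEFT JOIN keeps every row from employees (the left table); where dept_id has no match in departments, the department columns become NULL. Walk through each employee:
  - employee 1 (Iris): dept_id=NULL, no match -> kept with NULL
  - employee 2 (Jack): dept_id=3 -> matches Support
  - employee 3 (Alice): dept_id=4 -> matches Engineering
  - employee 4 (Ivan): dept_id=NULL, no match -> kept with NULL
All 4 rows appear; 2 have NULL department.

SQL:
SELECT a.name, b.name AS department
FROM employees a
LEFT JOIN departments b ON a.dept_id = b.id

Result:
name  | department 
------+------------
Iris  | NULL       
Jack  | Support    
Alice | Engineering
Ivan  | NULL       


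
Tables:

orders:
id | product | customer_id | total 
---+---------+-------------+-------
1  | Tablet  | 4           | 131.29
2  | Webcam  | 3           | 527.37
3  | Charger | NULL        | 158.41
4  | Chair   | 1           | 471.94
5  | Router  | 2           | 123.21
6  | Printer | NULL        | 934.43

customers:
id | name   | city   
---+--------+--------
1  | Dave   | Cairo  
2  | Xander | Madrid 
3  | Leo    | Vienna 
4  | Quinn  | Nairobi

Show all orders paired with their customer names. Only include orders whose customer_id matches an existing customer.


INNER JOIN keeps only orders rows whose customer_id matches an id in customers. Walk through each order:
  - order 1 (Tablet): customer_id=4 -> matches Quinn
  - order 2 (Webcam): customer_id=3 -> matches Leo
  - order 3 (Charger): customer_id=NULL, no match -> dropped
  - order 4 (Chair): customer_id=1 -> matches Dave
  - order 5 (Router): customer_id=2 -> matches Xander
  - order 6 (Printer): customer_id=NULL, no match -> dropped
So 2 of 6 rows are dropped.

SQL:
SELECT a.product, b.name AS customer
FROM orders a
INNER JOIN customers b ON a.customer_id = b.id

Result:
product | customer
--------+---------
Tablet  | Quinn   
Webcam  | Leo     
Chair   | Dave    
Router  | Xander  


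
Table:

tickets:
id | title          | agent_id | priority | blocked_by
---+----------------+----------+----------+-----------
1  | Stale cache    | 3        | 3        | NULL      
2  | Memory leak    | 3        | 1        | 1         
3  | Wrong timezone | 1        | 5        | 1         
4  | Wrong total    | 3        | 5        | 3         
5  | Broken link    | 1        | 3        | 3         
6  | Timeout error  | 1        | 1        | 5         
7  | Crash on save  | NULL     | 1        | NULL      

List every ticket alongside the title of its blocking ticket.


This is a self-join: tickets is joined to a second copy of itself, matching each row's blocked_by to another row's id. Use LEFT JOIN so rows with blocked_by=NULL are kept.
  - ticket 1 (Stale cache): blocked_by=NULL -> NULL
  - ticket 2 (Memory leak): blocked_by=1 -> Stale cache
  - ticket 3 (Wrong timezone): blocked_by=1 -> Stale cache
  - ticket 4 (Wrong total): blocked_by=3 -> Wrong timezone
  - ticket 5 (Broken link): blocked_by=3 -> Wrong timezone
  - ticket 6 (Timeout error): blocked_by=5 -> Broken link
  - ticket 7 (Crash on save): blocked_by=NULL -> NULL

SQL:
SELECT a.title AS item, b.title AS blocked_by
FROM tickets a
LEFT JOIN tickets b ON a.blocked_by = b.id

Result:
item           | blocked_by    
---------------+---------------
Stale cache    | NULL          
Memory leak    | Stale cache   
Wrong timezone | Stale cache   
Wrong total    | Wrong timezone
Broken link    | Wrong timezone
Timeout error  | Broken link   
Crash on save  | NULL          


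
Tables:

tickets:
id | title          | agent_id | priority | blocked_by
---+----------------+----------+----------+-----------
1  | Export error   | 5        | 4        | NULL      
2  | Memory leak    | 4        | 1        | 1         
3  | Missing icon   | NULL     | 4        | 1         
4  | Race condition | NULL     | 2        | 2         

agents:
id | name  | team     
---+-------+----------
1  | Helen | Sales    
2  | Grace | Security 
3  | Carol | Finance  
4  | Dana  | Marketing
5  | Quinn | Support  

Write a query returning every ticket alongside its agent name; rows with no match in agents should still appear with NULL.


LEFT JOIN keeps every row from tickets (the left table); where agent_id has no match in agents, the agent columns become NULL. Walk through each ticket:
  - ticket 1 (Export error): agent_id=5 -> matches Quinn
  - ticket 2 (Memory leak): agent_id=4 -> matches Dana
  - ticket 3 (Missing icon): agent_id=NULL, no match -> kept with NULL
  - ticket 4 (Race condition): agent_id=NULL, no match -> kept with NULL
All 4 rows appear; 2 have NULL agent.

SQL:
SELECT a.title, b.name AS agent
FROM tickets a
LEFT JOIN agents b ON a.agent_id = b.id

Result:
title          | agent
---------------+------
Export error   | Quinn
Memory leak    | Dana 
Missing icon   | NULL 
Race condition | NULL 


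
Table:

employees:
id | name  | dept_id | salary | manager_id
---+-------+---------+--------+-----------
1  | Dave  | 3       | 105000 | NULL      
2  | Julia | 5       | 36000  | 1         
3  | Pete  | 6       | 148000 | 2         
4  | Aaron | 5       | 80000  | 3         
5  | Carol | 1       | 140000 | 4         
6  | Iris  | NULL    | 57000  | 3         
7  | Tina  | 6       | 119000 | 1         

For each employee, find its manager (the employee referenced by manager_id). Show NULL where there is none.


This is a self-join: employees is joined to a second copy of itself, matching each row's manager_id to another row's id. Use LEFT JOIN so rows with manager_id=NULL are kept.
  - employee 1 (Dave): manager_id=NULL -> NULL
  - employee 2 (Julia): manager_id=1 -> Dave
  - employee 3 (Pete): manager_id=2 -> Julia
  - employee 4 (Aaron): manager_id=3 -> Pete
  - employee 5 (Carol): manager_id=4 -> Aaron
  - employee 6 (Iris): manager_id=3 -> Pete
  - employee 7 (Tina): manager_id=1 -> Dave

SQL:
SELECT a.name AS item, b.name AS manager
FROM employees a
LEFT JOIN employees b ON a.manager_id = b.id

Result:
item  | manager
------+--------
Dave  | NULL   
Julia | Dave   
Pete  | Julia  
Aaron | Pete   
Carol | Aaron  
Iris  | Pete   
Tina  | Dave   


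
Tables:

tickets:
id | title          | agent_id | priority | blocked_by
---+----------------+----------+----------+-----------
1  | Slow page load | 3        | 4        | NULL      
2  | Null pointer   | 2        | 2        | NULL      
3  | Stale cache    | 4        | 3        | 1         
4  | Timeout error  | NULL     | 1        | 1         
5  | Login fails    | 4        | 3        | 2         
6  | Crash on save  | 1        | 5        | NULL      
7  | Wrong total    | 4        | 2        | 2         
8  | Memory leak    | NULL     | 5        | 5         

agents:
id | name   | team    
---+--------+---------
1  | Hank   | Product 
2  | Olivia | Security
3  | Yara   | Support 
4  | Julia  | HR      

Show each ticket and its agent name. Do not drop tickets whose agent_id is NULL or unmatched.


LEFT JOIN keeps every row from tickets (the left table); where agent_id has no match in agents, the agent columns become NULL. Walk through each ticket:
  - ticket 1 (Slow page load): agent_id=3 -> matches Yara
  - ticket 2 (Null pointer): agent_id=2 -> matches Olivia
  - ticket 3 (Stale cache): agent_id=4 -> matches Julia
  - ticket 4 (Timeout error): agent_id=NULL, no match -> kept with NULL
  - ticket 5 (Login fails): agent_id=4 -> matches Julia
  - ticket 6 (Crash on save): agent_id=1 -> matches Hank
  - ticket 7 (Wrong total): agent_id=4 -> matches Julia
  - ticket 8 (Memory leak): agent_id=NULL, no match -> kept with NULL
All 8 rows appear; 2 have NULL agent.

SQL:
SELECT a.title, b.name AS agent
FROM tickets a
LEFT JOIN agents b ON a.agent_id = b.id

Result:
title          | agent 
---------------+-------
Slow page load | Yara  
Null pointer   | Olivia
Stale cache    | Julia 
Timeout error  | NULL  
Login fails    | Julia 
Crash on save  | Hank  
Wrong total    | Julia 
Memory leak    | NULL  


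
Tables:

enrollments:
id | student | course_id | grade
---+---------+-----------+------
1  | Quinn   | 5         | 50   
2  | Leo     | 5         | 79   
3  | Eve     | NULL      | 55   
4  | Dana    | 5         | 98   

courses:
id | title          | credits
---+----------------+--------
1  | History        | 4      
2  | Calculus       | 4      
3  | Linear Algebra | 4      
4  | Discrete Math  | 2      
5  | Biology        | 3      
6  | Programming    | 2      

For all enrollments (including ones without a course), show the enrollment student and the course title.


LEFT JOIN keeps every row from enrollments (the left table); where course_id has no match in courses, the course columns become NULL. Walk through each enrollment:
  - enrollment 1 (Quinn): course_id=5 -> matches Biology
  - enrollment 2 (Leo): course_id=5 -> matches Biology
  - enrollment 3 (Eve): course_id=NULL, no match -> kept with NULL
  - enrollment 4 (Dana): course_id=5 -> matches Biology
All 4 rows appear; 1 has NULL course.

SQL:
SELECT a.student, b.title AS course
FROM enrollments a
LEFT JOIN courses b ON a.course_id = b.id

Result:
student | course 
--------+--------
Quinn   | Biology
Leo     | Biology
Eve     | NULL   
Dana    | Biology


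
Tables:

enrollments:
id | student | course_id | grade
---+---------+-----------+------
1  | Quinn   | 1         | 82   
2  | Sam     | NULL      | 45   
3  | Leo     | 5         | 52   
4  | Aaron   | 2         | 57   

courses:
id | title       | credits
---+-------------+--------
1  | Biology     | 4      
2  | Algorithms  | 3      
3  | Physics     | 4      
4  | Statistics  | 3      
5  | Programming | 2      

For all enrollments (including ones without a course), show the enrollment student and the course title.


LEFT JOIN keeps every row from enrollments (the left table); where course_id has no match in courses, the course columns become NULL. Walk through each enrollment:
  - enrollment 1 (Quinn): course_id=1 -> matches Biology
  - enrollment 2 (Sam): course_id=NULL, no match -> kept with NULL
  - enrollment 3 (Leo): course_id=5 -> matches Programming
  - enrollment 4 (Aaron): course_id=2 -> matches Algorithms
All 4 rows appear; 1 has NULL course.

SQL:
SELECT a.student, b.title AS course
FROM enrollments a
LEFT JOIN courses b ON a.course_id = b.id

Result:
student | course     
--------+------------
Quinn   | Biology    
Sam     | NULL       
Leo     | Programming
Aaron   | Algorithms 


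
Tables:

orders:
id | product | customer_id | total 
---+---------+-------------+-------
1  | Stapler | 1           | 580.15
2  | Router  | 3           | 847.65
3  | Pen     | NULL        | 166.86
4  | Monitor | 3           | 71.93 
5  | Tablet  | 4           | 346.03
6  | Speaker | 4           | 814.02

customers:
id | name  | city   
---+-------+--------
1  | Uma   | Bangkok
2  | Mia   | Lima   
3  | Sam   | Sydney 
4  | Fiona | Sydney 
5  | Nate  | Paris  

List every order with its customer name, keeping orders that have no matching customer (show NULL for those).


LEFT JOIN keeps every row from orders (the left table); where customer_id has no match in customers, the customer columns become NULL. Walk through each order:
  - order 1 (Stapler): customer_id=1 -> matches Uma
  - order 2 (Router): customer_id=3 -> matches Sam
  - order 3 (Pen): customer_id=NULL, no match -> kept with NULL
  - order 4 (Monitor): customer_id=3 -> matches Sam
  - order 5 (Tablet): customer_id=4 -> matches Fiona
  - order 6 (Speaker): customer_id=4 -> matches Fiona
All 6 rows appear; 1 has NULL customer.

SQL:
SELECT a.product, b.name AS customer
FROM orders a
LEFT JOIN customers b ON a.customer_id = b.id

Result:
product | customer
--------+---------
Stapler | Uma     
Router  | Sam     
Pen     | NULL    
Monitor | Sam     
Tablet  | Fiona   
Speaker | Fiona   


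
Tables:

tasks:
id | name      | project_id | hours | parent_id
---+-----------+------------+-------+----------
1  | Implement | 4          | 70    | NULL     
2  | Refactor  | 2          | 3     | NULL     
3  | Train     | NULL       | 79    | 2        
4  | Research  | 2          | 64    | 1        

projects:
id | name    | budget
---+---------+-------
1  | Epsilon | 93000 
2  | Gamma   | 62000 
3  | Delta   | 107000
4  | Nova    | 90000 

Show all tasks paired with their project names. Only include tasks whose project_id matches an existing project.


INNER JOIN keeps only tasks rows whose project_id matches an id in projects. Walk through each task:
  - task 1 (Implement): project_id=4 -> matches Nova
  - task 2 (Refactor): project_id=2 -> matches Gamma
  - task 3 (Train): project_id=NULL, no match -> dropped
  - task 4 (Research): project_id=2 -> matches Gamma
So 1 of 4 rows is dropped.

SQL:
SELECT a.name, b.name AS project
FROM tasks a
INNER JOIN projects b ON a.project_id = b.id

Result:
name      | project
----------+--------
Implement | Nova   
Refactor  | Gamma  
Research  | Gamma  


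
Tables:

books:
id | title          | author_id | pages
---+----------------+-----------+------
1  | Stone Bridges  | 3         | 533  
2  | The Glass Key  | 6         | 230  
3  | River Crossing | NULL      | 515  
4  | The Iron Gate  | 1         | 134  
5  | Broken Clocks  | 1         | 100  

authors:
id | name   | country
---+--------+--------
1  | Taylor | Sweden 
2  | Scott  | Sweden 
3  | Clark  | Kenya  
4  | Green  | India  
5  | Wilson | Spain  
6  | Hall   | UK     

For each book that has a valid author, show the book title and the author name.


INNER JOIN keeps only books rows whose author_id matches an id in authors. Walk through each book:
  - book 1 (Stone Bridges): author_id=3 -> matches Clark
  - book 2 (The Glass Key): author_id=6 -> matches Hall
  - book 3 (River Crossing): author_id=NULL, no match -> dropped
  - book 4 (The Iron Gate): author_id=1 -> matches Taylor
  - book 5 (Broken Clocks): author_id=1 -> matches Taylor
So 1 of 5 rows is dropped.

SQL:
SELECT a.title, b.name AS author
FROM books a
INNER JOIN authors b ON a.author_id = b.id

Result:
title         | author
--------------+-------
Stone Bridges | Clark 
The Glass Key | Hall  
The Iron Gate | Taylor
Broken Clocks | Taylor


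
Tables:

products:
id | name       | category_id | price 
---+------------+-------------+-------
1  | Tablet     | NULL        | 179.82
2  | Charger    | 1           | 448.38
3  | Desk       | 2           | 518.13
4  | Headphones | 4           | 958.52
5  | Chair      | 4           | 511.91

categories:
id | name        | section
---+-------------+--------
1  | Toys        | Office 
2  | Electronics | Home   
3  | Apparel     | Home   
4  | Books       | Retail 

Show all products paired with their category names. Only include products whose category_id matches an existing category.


INNER JOIN keeps only products rows whose category_id matches an id in categories. Walk through each product:
  - product 1 (Tablet): category_id=NULL, no match -> dropped
  - product 2 (Charger): category_id=1 -> matches Toys
  - product 3 (Desk): category_id=2 -> matches Electronics
  - product 4 (Headphones): category_id=4 -> matches Books
  - product 5 (Chair): category_id=4 -> matches Books
So 1 of 5 rows is dropped.

SQL:
SELECT a.name, b.name AS category
FROM products a
INNER JOIN categories b ON a.category_id = b.id

Result:
name       | category   
-----------+------------
Charger    | Toys       
Desk       | Electronics
Headphones | Books      
Chair      | Books      


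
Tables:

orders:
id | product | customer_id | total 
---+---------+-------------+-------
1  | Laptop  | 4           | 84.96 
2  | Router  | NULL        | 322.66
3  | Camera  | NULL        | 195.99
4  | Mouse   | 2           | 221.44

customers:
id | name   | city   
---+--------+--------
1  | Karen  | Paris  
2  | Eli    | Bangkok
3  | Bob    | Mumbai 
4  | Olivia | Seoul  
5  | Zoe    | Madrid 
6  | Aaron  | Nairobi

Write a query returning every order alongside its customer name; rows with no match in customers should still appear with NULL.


LEFT JOIN keeps every row from orders (the left table); where customer_id has no match in customers, the customer columns become NULL. Walk through each order:
  - order 1 (Laptop): customer_id=4 -> matches Olivia
  - order 2 (Router): customer_id=NULL, no match -> kept with NULL
  - order 3 (Camera): customer_id=NULL, no match -> kept with NULL
  - order 4 (Mouse): customer_id=2 -> matches Eli
All 4 rows appear; 2 have NULL customer.

SQL:
SELECT a.product, b.name AS customer
FROM orders a
LEFT JOIN customers b ON a.customer_id = b.id

Result:
product | customer
--------+---------
Laptop  | Olivia  
Router  | NULL    
Camera  | NULL    
Mouse   | Eli     


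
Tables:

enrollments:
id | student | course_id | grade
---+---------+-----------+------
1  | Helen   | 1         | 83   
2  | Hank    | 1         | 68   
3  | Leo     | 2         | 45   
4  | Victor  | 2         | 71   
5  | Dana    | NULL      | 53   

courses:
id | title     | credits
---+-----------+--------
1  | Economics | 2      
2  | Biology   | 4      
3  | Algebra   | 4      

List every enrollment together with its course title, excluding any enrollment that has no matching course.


INNER JOIN keeps only enrollments rows whose course_id matches an id in courses. Walk through each enrollment:
  - enrollment 1 (Helen): course_id=1 -> matches Economics
  - enrollment 2 (Hank): course_id=1 -> matches Economics
  - enrollment 3 (Leo): course_id=2 -> matches Biology
  - enrollment 4 (Victor): course_id=2 -> matches Biology
  - enrollment 5 (Dana): course_id=NULL, no match -> dropped
So 1 of 5 rows is dropped.

SQL:
SELECT a.student, b.title AS course
FROM enrollments a
INNER JOIN courses b ON a.course_id = b.id

Result:
student | course   
--------+----------
Helen   | Economics
Hank    | Economics
Leo     | Biology  
Victor  | Biology  


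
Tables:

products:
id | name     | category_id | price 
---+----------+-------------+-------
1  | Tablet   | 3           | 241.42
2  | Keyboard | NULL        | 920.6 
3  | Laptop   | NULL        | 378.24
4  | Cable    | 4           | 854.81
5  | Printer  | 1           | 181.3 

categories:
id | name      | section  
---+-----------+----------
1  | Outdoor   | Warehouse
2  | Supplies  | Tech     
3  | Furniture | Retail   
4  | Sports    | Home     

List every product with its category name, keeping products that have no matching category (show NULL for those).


LEFT JOIN keeps every row from products (the left table); where category_id has no match in categories, the category columns become NULL. Walk through each product:
  - product 1 (Tablet): category_id=3 -> matches Furniture
  - product 2 (Keyboard): category_id=NULL, no match -> kept with NULL
  - product 3 (Laptop): category_id=NULL, no match -> kept with NULL
  - product 4 (Cable): category_id=4 -> matches Sports
  - product 5 (Printer): category_id=1 -> matches Outdoor
All 5 rows appear; 2 have NULL category.

SQL:
SELECT a.name, b.name AS category
FROM products a
LEFT JOIN categories b ON a.category_id = b.id

Result:
name     | category 
---------+----------
Tablet   | Furniture
Keyboard | NULL     
Laptop   | NULL     
Cable    | Sports   
Printer  | Outdoor  


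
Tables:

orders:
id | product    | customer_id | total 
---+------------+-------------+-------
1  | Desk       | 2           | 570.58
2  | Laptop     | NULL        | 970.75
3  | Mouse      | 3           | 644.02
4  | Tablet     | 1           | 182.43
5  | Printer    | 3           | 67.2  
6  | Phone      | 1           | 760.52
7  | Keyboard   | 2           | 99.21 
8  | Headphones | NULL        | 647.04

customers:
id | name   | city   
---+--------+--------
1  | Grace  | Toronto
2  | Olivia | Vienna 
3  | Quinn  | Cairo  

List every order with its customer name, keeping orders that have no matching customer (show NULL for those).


LEFT JOIN keeps every row from orders (the left table); where customer_id has no match in customers, the customer columns become NULL. Walk through each order:
  - order 1 (Desk): customer_id=2 -> matches Olivia
  - order 2 (Laptop): customer_id=NULL, no match -> kept with NULL
  - order 3 (Mouse): customer_id=3 -> matches Quinn
  - order 4 (Tablet): customer_id=1 -> matches Grace
  - order 5 (Printer): customer_id=3 -> matches Quinn
  - order 6 (Phone): customer_id=1 -> matches Grace
  - order 7 (Keyboard): customer_id=2 -> matches Olivia
  - order 8 (Headphones): customer_id=NULL, no match -> kept with NULL
All 8 rows appear; 2 have NULL customer.

SQL:
SELECT a.product, b.name AS customer
FROM orders a
LEFT JOIN customers b ON a.customer_id = b.id

Result:
product    | customer
-----------+---------
Desk       | Olivia  
Laptop     | NULL    
Mouse      | Quinn   
Tablet     | Grace   
Printer    | Quinn   
Phone      | Grace   
Keyboard   | Olivia  
Headphones | NULL    


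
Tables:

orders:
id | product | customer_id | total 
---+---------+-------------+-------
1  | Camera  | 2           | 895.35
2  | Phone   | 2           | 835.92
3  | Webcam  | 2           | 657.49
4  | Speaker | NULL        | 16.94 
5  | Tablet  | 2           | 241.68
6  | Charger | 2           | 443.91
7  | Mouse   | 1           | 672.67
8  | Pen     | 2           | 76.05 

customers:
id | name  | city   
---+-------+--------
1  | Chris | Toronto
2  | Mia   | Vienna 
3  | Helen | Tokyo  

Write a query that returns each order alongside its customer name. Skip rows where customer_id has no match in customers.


INNER JOIN keeps only orders rows whose customer_id matches an id in customers. Walk through each order:
  - order 1 (Camera): customer_id=2 -> matches Mia
  - order 2 (Phone): customer_id=2 -> matches Mia
  - order 3 (Webcam): customer_id=2 -> matches Mia
  - order 4 (Speaker): customer_id=NULL, no match -> dropped
  - order 5 (Tablet): customer_id=2 -> matches Mia
  - order 6 (Charger): customer_id=2 -> matches Mia
  - order 7 (Mouse): customer_id=1 -> matches Chris
  - order 8 (Pen): customer_id=2 -> matches Mia
So 1 of 8 rows is dropped.

SQL:
SELECT a.product, b.name AS customer
FROM orders a
INNER JOIN customers b ON a.customer_id = b.id

Result:
product | customer
--------+---------
Camera  | Mia     
Phone   | Mia     
Webcam  | Mia     
Tablet  | Mia     
Charger | Mia     
Mouse   | Chris   
Pen     | Mia     


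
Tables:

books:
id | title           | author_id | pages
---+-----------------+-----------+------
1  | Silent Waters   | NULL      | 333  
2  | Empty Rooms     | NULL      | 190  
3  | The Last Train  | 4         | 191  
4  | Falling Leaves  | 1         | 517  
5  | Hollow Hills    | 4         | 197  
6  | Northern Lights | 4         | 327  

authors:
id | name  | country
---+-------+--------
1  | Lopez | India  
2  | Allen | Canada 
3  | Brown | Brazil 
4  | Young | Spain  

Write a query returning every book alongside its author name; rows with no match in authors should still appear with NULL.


LEFT JOIN keeps every row from books (the left table); where author_id has no match in authors, the author columns become NULL. Walk through each book:
  - book 1 (Silent Waters): author_id=NULL, no match -> kept with NULL
  - book 2 (Empty Rooms): author_id=NULL, no match -> kept with NULL
  - book 3 (The Last Train): author_id=4 -> matches Young
  - book 4 (Falling Leaves): author_id=1 -> matches Lopez
  - book 5 (Hollow Hills): author_id=4 -> matches Young
  - book 6 (Northern Lights): author_id=4 -> matches Young
All 6 rows appear; 2 have NULL author.

SQL:
SELECT a.title, b.name AS author
FROM books a
LEFT JOIN authors b ON a.author_id = b.id

Result:
title           | author
----------------+-------
Silent Waters   | NULL  
Empty Rooms     | NULL  
The Last Train  | Young 
Falling Leaves  | Lopez 
Hollow Hills    | Young 
Northern Lights | Young 


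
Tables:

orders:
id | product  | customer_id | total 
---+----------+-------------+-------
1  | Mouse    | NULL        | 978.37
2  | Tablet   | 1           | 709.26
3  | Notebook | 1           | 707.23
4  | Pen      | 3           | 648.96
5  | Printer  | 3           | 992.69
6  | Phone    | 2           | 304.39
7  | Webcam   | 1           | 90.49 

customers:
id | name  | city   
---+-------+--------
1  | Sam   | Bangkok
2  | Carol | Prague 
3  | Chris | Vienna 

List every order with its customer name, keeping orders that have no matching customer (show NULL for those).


LEFT JOIN keeps every row from orders (the left table); where customer_id has no match in customers, the customer columns become NULL. Walk through each order:
  - order 1 (Mouse): customer_id=NULL, no match -> kept with NULL
  - order 2 (Tablet): customer_id=1 -> matches Sam
  - order 3 (Notebook): customer_id=1 -> matches Sam
  - order 4 (Pen): customer_id=3 -> matches Chris
  - order 5 (Printer): customer_id=3 -> matches Chris
  - order 6 (Phone): customer_id=2 -> matches Carol
  - order 7 (Webcam): customer_id=1 -> matches Sam
All 7 rows appear; 1 has NULL customer.

SQL:
SELECT a.product, b.name AS customer
FROM orders a
LEFT JOIN customers b ON a.customer_id = b.id

Result:
product  | customer
---------+---------
Mouse    | NULL    
Tablet   | Sam     
Notebook | Sam     
Pen      | Chris   
Printer  | Chris   
Phone    | Carol   
Webcam   | Sam     


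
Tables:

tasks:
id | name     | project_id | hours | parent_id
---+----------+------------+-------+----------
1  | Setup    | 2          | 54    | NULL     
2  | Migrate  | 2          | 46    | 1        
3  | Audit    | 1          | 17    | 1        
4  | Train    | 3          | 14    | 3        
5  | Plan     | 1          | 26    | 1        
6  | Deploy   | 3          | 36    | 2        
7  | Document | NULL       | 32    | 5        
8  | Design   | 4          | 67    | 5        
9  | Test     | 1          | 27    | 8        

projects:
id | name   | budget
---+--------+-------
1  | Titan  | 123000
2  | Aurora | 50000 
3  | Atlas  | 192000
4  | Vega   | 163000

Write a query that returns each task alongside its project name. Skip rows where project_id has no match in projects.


INNER JOIN keeps only tasks rows whose project_id matches an id in projects. Walk through each task:
  - task 1 (Setup): project_id=2 -> matches Aurora
  - task 2 (Migrate): project_id=2 -> matches Aurora
  - task 3 (Audit): project_id=1 -> matches Titan
  - task 4 (Train): project_id=3 -> matches Atlas
  - task 5 (Plan): project_id=1 -> matches Titan
  - task 6 (Deploy): project_id=3 -> matches Atlas
  - task 7 (Document): project_id=NULL, no match -> dropped
  - task 8 (Design): project_id=4 -> matches Vega
  - task 9 (Test): project_id=1 -> matches Titan
So 1 of 9 rows is dropped.

SQL:
SELECT a.name, b.name AS project
FROM tasks a
INNER JOIN projects b ON a.project_id = b.id

Result:
name    | project
--------+--------
Setup   | Aurora 
Migrate | Aurora 
Audit   | Titan  
Train   | Atlas  
Plan    | Titan  
Deploy  | Atlas  
Design  | Vega   
Test    | Titan  


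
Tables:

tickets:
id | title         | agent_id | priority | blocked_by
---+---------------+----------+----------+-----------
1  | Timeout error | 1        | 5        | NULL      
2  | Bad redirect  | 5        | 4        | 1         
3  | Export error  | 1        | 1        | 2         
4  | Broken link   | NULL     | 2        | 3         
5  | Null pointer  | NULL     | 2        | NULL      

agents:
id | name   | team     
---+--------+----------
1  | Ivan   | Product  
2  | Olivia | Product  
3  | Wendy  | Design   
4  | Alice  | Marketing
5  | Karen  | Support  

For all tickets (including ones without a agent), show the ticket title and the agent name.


LEFT JOIN keeps every row from tickets (the left table); where agent_id has no match in agents, the agent columns become NULL. Walk through each ticket:
  - ticket 1 (Timeout error): agent_id=1 -> matches Ivan
  - ticket 2 (Bad redirect): agent_id=5 -> matches Karen
  - ticket 3 (Export error): agent_id=1 -> matches Ivan
  - ticket 4 (Broken link): agent_id=NULL, no match -> kept with NULL
  - ticket 5 (Null pointer): agent_id=NULL, no match -> kept with NULL
All 5 rows appear; 2 have NULL agent.

SQL:
SELECT a.title, b.name AS agent
FROM tickets a
LEFT JOIN agents b ON a.agent_id = b.id

Result:
title         | agent
--------------+------
Timeout error | Ivan 
Bad redirect  | Karen
Export error  | Ivan 
Broken link   | NULL 
Null pointer  | NULL 


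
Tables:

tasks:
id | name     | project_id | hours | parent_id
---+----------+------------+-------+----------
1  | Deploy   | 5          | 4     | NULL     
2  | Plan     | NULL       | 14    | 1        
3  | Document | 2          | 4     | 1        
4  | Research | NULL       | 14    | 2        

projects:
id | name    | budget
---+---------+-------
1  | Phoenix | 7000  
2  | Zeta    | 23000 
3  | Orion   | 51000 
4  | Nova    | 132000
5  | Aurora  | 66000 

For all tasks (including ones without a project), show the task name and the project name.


LEFT JOIN keeps every row from tasks (the left table); where project_id has no match in projects, the project columns become NULL. Walk through each task:
  - task 1 (Deploy): project_id=5 -> matches Aurora
  - task 2 (Plan): project_id=NULL, no match -> kept with NULL
  - task 3 (Document): project_id=2 -> matches Zeta
  - task 4 (Research): project_id=NULL, no match -> kept with NULL
All 4 rows appear; 2 have NULL project.

SQL:
SELECT a.name, b.name AS project
FROM tasks a
LEFT JOIN projects b ON a.project_id = b.id

Result:
name     | project
---------+--------
Deploy   | Aurora 
Plan     | NULL   
Document | Zeta   
Research | NULL   


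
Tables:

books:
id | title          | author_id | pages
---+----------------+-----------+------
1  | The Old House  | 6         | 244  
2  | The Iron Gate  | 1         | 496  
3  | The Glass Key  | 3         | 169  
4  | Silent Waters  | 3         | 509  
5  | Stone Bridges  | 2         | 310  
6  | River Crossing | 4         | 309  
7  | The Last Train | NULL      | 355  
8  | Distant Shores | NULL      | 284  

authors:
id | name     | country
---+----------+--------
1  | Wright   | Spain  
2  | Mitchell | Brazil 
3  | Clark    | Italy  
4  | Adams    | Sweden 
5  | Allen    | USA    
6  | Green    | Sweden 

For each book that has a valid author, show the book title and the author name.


INNER JOIN keeps only books rows whose author_id matches an id in authors. Walk through each book:
  - book 1 (The Old House): author_id=6 -> matches Green
  - book 2 (The Iron Gate): author_id=1 -> matches Wright
  - book 3 (The Glass Key): author_id=3 -> matches Clark
  - book 4 (Silent Waters): author_id=3 -> matches Clark
  - book 5 (Stone Bridges): author_id=2 -> matches Mitchell
  - book 6 (River Crossing): author_id=4 -> matches Adams
  - book 7 (The Last Train): author_id=NULL, no match -> dropped
  - book 8 (Distant Shores): author_id=NULL, no match -> dropped
So 2 of 8 rows are dropped.

SQL:
SELECT a.title, b.name AS author
FROM books a
INNER JOIN authors b ON a.author_id = b.id

Result:
title          | author  
---------------+---------
The Old House  | Green   
The Iron Gate  | Wright  
The Glass Key  | Clark   
Silent Waters  | Clark   
Stone Bridges  | Mitchell
River Crossing | Adams   


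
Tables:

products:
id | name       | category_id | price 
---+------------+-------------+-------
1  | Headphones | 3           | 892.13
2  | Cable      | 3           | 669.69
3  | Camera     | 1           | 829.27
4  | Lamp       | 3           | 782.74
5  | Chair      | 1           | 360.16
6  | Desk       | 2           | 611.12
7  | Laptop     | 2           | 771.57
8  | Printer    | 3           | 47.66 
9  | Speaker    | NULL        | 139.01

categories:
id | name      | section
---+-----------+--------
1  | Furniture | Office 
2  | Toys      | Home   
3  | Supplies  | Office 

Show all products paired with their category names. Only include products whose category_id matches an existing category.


INNER JOIN keeps only products rows whose category_id matches an id in categories. Walk through each product:
  - product 1 (Headphones): category_id=3 -> matches Supplies
  - product 2 (Cable): category_id=3 -> matches Supplies
  - product 3 (Camera): category_id=1 -> matches Furniture
  - product 4 (Lamp): category_id=3 -> matches Supplies
  - product 5 (Chair): category_id=1 -> matches Furniture
  - product 6 (Desk): category_id=2 -> matches Toys
  - product 7 (Laptop): category_id=2 -> matches Toys
  - product 8 (Printer): category_id=3 -> matches Supplies
  - product 9 (Speaker): category_id=NULL, no match -> dropped
So 1 of 9 rows is dropped.

SQL:
SELECT a.name, b.name AS category
FROM products a
INNER JOIN categories b ON a.category_id = b.id

Result:
name       | category 
-----------+----------
Headphones | Supplies 
Cable      | Supplies 
Camera     | Furniture
Lamp       | Supplies 
Chair      | Furniture
Desk       | Toys     
Laptop     | Toys     
Printer    | Supplies 


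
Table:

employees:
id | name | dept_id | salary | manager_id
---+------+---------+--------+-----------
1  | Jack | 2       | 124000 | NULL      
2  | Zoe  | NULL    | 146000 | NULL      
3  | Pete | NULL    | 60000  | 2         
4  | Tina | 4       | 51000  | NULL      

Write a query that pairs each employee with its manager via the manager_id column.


This is a self-join: employees is joined to a second copy of itself, matching each row's manager_id to another row's id. Use LEFT JOIN so rows with manager_id=NULL are kept.
  - employee 1 (Jack): manager_id=NULL -> NULL
  - employee 2 (Zoe): manager_id=NULL -> NULL
  - employee 3 (Pete): manager_id=2 -> Zoe
  - employee 4 (Tina): manager_id=NULL -> NULL

SQL:
SELECT a.name AS item, b.name AS manager
FROM employees a
LEFT JOIN employees b ON a.manager_id = b.id

Result:
item | manager
-----+--------
Jack | NULL   
Zoe  | NULL   
Pete | Zoe    
Tina | NULL   
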